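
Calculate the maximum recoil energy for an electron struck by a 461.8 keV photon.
297.3085 keV

Maximum energy transfer occurs at θ = 180° (backscattering).

Initial photon: E₀ = 461.8 keV → λ₀ = 2.6848 pm

Maximum Compton shift (at 180°):
Δλ_max = 2λ_C = 2 × 2.4263 = 4.8526 pm

Final wavelength:
λ' = 2.6848 + 4.8526 = 7.5374 pm

Minimum photon energy (maximum energy to electron):
E'_min = hc/λ' = 164.4915 keV

Maximum electron kinetic energy:
K_max = E₀ - E'_min = 461.8000 - 164.4915 = 297.3085 keV

(Intermediate values are shown rounded; full precision is carried through to the final answer.)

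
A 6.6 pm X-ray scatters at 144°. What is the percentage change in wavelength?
66.5036%

Calculate the Compton shift:
Δλ = λ_C(1 - cos(144°))
Δλ = 2.4263 × (1 - cos(144°))
Δλ = 2.4263 × 1.8090
Δλ = 4.3892 pm

Percentage change:
(Δλ/λ₀) × 100 = (4.3892/6.6) × 100
= 66.5036%

(Intermediate values are shown rounded; full precision is carried through to the final answer.)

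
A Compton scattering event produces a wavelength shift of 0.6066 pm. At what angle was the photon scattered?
41.41°

From the Compton formula Δλ = λ_C(1 - cos θ), we can solve for θ:

cos θ = 1 - Δλ/λ_C

Given:
- Δλ = 0.6066 pm
- λ_C = h/(m_e·c) ≈ 2.42631024 pm

cos θ = 1 - 0.6066/2.42631024
cos θ = 1 - 0.250009
cos θ = 0.749991

θ = arccos(0.749991)
θ = 41.41°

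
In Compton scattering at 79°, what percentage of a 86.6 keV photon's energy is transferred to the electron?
0.1206 (or 12.06%)

Calculate initial and final photon energies:

Initial: E₀ = 86.6 keV → λ₀ = 14.3169 pm
Compton shift: Δλ = 1.9633 pm
Final wavelength: λ' = 16.2802 pm
Final energy: E' = 76.1563 keV

Fractional energy loss:
(E₀ - E')/E₀ = (86.6000 - 76.1563)/86.6000
= 10.4437/86.6000
= 0.1206
= 12.06%

(Intermediate values are shown rounded; full precision is carried through to the final answer.)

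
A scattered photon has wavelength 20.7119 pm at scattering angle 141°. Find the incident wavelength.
16.4000 pm

From λ' = λ + Δλ, we have λ = λ' - Δλ

First calculate the Compton shift:
Δλ = λ_C(1 - cos θ)
Δλ = 2.4263 × (1 - cos(141°))
Δλ = 2.4263 × 1.7771
Δλ = 4.3119 pm

Initial wavelength:
λ = λ' - Δλ
λ = 20.7119 - 4.3119
λ = 16.4000 pm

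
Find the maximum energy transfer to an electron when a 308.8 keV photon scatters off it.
168.9837 keV

Maximum energy transfer occurs at θ = 180° (backscattering).

Initial photon: E₀ = 308.8 keV → λ₀ = 4.0150 pm

Maximum Compton shift (at 180°):
Δλ_max = 2λ_C = 2 × 2.4263 = 4.8526 pm

Final wavelength:
λ' = 4.0150 + 4.8526 = 8.8677 pm

Minimum photon energy (maximum energy to electron):
E'_min = hc/λ' = 139.8163 keV

Maximum electron kinetic energy:
K_max = E₀ - E'_min = 308.8000 - 139.8163 = 168.9837 keV

(Intermediate values are shown rounded; full precision is carried through to the final answer.)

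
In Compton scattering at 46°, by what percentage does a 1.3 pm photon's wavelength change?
56.9887%

Calculate the Compton shift:
Δλ = λ_C(1 - cos(46°))
Δλ = 2.4263 × (1 - cos(46°))
Δλ = 2.4263 × 0.3053
Δλ = 0.7409 pm

Percentage change:
(Δλ/λ₀) × 100 = (0.7409/1.3) × 100
= 56.9887%

(Intermediate values are shown rounded; full precision is carried through to the final answer.)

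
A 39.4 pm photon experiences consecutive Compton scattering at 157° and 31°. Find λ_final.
44.4063 pm

Apply Compton shift twice:

First scattering at θ₁ = 157°:
Δλ₁ = λ_C(1 - cos(157°))
Δλ₁ = 2.4263 × 1.9205
Δλ₁ = 4.6597 pm

After first scattering:
λ₁ = 39.4 + 4.6597 = 44.0597 pm

Second scattering at θ₂ = 31°:
Δλ₂ = λ_C(1 - cos(31°))
Δλ₂ = 2.4263 × 0.1428
Δλ₂ = 0.3466 pm

Final wavelength:
λ₂ = 44.0597 + 0.3466 = 44.4063 pm

Total shift: Δλ_total = 4.6597 + 0.3466 = 5.0063 pm

(Intermediate values are shown rounded; full precision is carried through to the final answer.)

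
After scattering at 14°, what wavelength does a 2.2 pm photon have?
2.2721 pm

Using the Compton scattering formula:
λ' = λ + Δλ = λ + λ_C(1 - cos θ)

Given:
- Initial wavelength λ = 2.2 pm
- Scattering angle θ = 14°
- Compton wavelength λ_C ≈ 2.4263 pm

Calculate the shift:
Δλ = 2.4263 × (1 - cos(14°))
Δλ = 2.4263 × 0.0297
Δλ = 0.0721 pm

Final wavelength:
λ' = 2.2 + 0.0721 = 2.2721 pm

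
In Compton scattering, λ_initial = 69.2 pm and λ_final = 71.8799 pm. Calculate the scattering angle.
96.00°

First find the wavelength shift:
Δλ = λ' - λ = 71.8799 - 69.2 = 2.6799 pm

Using Δλ = λ_C(1 - cos θ), with λ_C = h/(m_e·c) ≈ 2.42631024 pm:
cos θ = 1 - Δλ/λ_C
cos θ = 1 - 2.6799/2.42631024
cos θ = -0.104517

θ = arccos(-0.104517)
θ = 96.00°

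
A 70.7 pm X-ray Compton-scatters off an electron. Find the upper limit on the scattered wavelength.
75.5526 pm (at θ = 180°)

The Compton shift is Δλ = λ_C(1 − cos θ).

Since cos θ ranges from −1 to 1, the factor (1 − cos θ) ranges from 0 to 2; the maximum shift occurs at θ = 180° (backscattering):
Δλ_max = 2λ_C = 2 × 2.4263 pm = 4.8526 pm

Maximum scattered wavelength:
λ'_max = λ₀ + Δλ_max = 70.7 + 4.8526 = 75.5526 pm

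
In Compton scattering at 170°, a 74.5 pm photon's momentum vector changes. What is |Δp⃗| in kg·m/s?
1.7183e-23 kg·m/s

Photon momentum magnitude is p = h/λ.

Initial momentum:
p₀ = h/λ = 6.6261e-34/7.4500e-11 = 8.8941e-24 kg·m/s

After scattering:
λ' = λ + Δλ = 74.5 + 4.8158 = 79.3158 pm
p' = h/λ' = 6.6261e-34/7.9316e-11 = 8.3540e-24 kg·m/s

Momentum is a vector; the scattered photon's direction makes angle θ = 170° with the incident direction. The magnitude of the vector change Δp⃗ = p⃗₀ − p⃗' is found from the law of cosines:
|Δp⃗|² = p₀² + p'² − 2p₀p'cos θ
|Δp⃗|² = (8.8941e-24)² + (8.3540e-24)² − 2·8.8941e-24·8.3540e-24·cos(170°)
|Δp⃗| = 1.7183e-23 kg·m/s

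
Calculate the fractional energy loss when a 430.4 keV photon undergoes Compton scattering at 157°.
0.6180 (or 61.80%)

Calculate initial and final photon energies:

Initial: E₀ = 430.4 keV → λ₀ = 2.8807 pm
Compton shift: Δλ = 4.6597 pm
Final wavelength: λ' = 7.5404 pm
Final energy: E' = 164.4262 keV

Fractional energy loss:
(E₀ - E')/E₀ = (430.4000 - 164.4262)/430.4000
= 265.9738/430.4000
= 0.6180
= 61.80%

(Intermediate values are shown rounded; full precision is carried through to the final answer.)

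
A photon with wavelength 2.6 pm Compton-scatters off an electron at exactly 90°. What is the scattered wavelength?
5.0263 pm

Using the Compton formula: λ' = λ + λ_C(1 − cos θ)

For θ = 90°, cos θ = 0 (exact) = 0.0000, so:
1 − cos 90° = 1 − (0) = 1.0000

Δλ = λ_C × 1.0000 = 2.4263 × 1.0000 = 2.4263 pm

λ' = 2.6 + 2.4263 = 5.0263 pm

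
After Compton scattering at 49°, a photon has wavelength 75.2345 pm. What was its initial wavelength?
74.4000 pm

From λ' = λ + Δλ, we have λ = λ' - Δλ

First calculate the Compton shift:
Δλ = λ_C(1 - cos θ)
Δλ = 2.4263 × (1 - cos(49°))
Δλ = 2.4263 × 0.3439
Δλ = 0.8345 pm

Initial wavelength:
λ = λ' - Δλ
λ = 75.2345 - 0.8345
λ = 74.4000 pm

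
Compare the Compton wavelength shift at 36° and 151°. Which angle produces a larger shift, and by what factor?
151° produces the larger shift by a factor of 9.816

Calculate both shifts using Δλ = λ_C(1 - cos θ):

For θ₁ = 36°:
Δλ₁ = 2.4263 × (1 - cos(36°))
Δλ₁ = 2.4263 × 0.1910
Δλ₁ = 0.4634 pm

For θ₂ = 151°:
Δλ₂ = 2.4263 × (1 - cos(151°))
Δλ₂ = 2.4263 × 1.8746
Δλ₂ = 4.5484 pm

The 151° angle produces the larger shift.
Ratio: 4.5484/0.4634 = 9.816

(Intermediate values are shown rounded; full precision is carried through to the final answer.)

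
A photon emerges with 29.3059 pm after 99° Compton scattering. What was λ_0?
26.5000 pm

From λ' = λ + Δλ, we have λ = λ' - Δλ

First calculate the Compton shift:
Δλ = λ_C(1 - cos θ)
Δλ = 2.4263 × (1 - cos(99°))
Δλ = 2.4263 × 1.1564
Δλ = 2.8059 pm

Initial wavelength:
λ = λ' - Δλ
λ = 29.3059 - 2.8059
λ = 26.5000 pm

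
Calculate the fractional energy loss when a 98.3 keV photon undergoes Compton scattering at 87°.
0.1542 (or 15.42%)

Calculate initial and final photon energies:

Initial: E₀ = 98.3 keV → λ₀ = 12.6128 pm
Compton shift: Δλ = 2.2993 pm
Final wavelength: λ' = 14.9122 pm
Final energy: E' = 83.1430 keV

Fractional energy loss:
(E₀ - E')/E₀ = (98.3000 - 83.1430)/98.3000
= 15.1570/98.3000
= 0.1542
= 15.42%

(Intermediate values are shown rounded; full precision is carried through to the final answer.)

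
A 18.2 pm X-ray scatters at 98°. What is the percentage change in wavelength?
15.1867%

Calculate the Compton shift:
Δλ = λ_C(1 - cos(98°))
Δλ = 2.4263 × (1 - cos(98°))
Δλ = 2.4263 × 1.1392
Δλ = 2.7640 pm

Percentage change:
(Δλ/λ₀) × 100 = (2.7640/18.2) × 100
= 15.1867%

(Intermediate values are shown rounded; full precision is carried through to the final answer.)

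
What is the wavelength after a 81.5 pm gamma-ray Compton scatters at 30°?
81.8251 pm

Using the Compton scattering formula:
λ' = λ + Δλ = λ + λ_C(1 - cos θ)

Given:
- Initial wavelength λ = 81.5 pm
- Scattering angle θ = 30°
- Compton wavelength λ_C ≈ 2.4263 pm

Calculate the shift:
Δλ = 2.4263 × (1 - cos(30°))
Δλ = 2.4263 × 0.1340
Δλ = 0.3251 pm

Final wavelength:
λ' = 81.5 + 0.3251 = 81.8251 pm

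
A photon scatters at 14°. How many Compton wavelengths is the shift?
0.0297 λ_C

The Compton shift formula is:
Δλ = λ_C(1 - cos θ)

Dividing both sides by λ_C:
Δλ/λ_C = 1 - cos θ

For θ = 14°:
Δλ/λ_C = 1 - cos(14°)
Δλ/λ_C = 1 - 0.9703
Δλ/λ_C = 0.0297

This means the shift is 0.0297 × λ_C = 0.0721 pm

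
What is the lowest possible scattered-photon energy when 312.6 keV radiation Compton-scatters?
140.5901 keV (at θ = 180°)

The scattered photon has minimum energy when its wavelength is maximum, i.e., when the Compton shift Δλ = λ_C(1 − cos θ) is maximum. This occurs at θ = 180° (backscattering), giving Δλ_max = 2λ_C = 4.8526 pm.

Initial wavelength: λ₀ = hc/E₀ = 3.9662 pm
Maximum final wavelength: λ'_max = λ₀ + 2λ_C = 3.9662 + 4.8526 = 8.8188 pm
Minimum final energy: E'_min = hc/λ'_max = 140.5901 keV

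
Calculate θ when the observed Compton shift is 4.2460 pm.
138.59°

From the Compton formula Δλ = λ_C(1 - cos θ), we can solve for θ:

cos θ = 1 - Δλ/λ_C

Given:
- Δλ = 4.2460 pm
- λ_C = h/(m_e·c) ≈ 2.42631024 pm

cos θ = 1 - 4.2460/2.42631024
cos θ = 1 - 1.749982
cos θ = -0.749982

θ = arccos(-0.749982)
θ = 138.59°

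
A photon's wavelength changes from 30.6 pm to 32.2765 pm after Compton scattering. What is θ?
72.00°

First find the wavelength shift:
Δλ = λ' - λ = 32.2765 - 30.6 = 1.6765 pm

Using Δλ = λ_C(1 - cos θ), with λ_C = h/(m_e·c) ≈ 2.42631024 pm:
cos θ = 1 - Δλ/λ_C
cos θ = 1 - 1.6765/2.42631024
cos θ = 0.309033

θ = arccos(0.309033)
θ = 72.00°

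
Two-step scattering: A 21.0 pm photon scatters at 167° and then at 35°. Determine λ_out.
26.2292 pm

Apply Compton shift twice:

First scattering at θ₁ = 167°:
Δλ₁ = λ_C(1 - cos(167°))
Δλ₁ = 2.4263 × 1.9744
Δλ₁ = 4.7904 pm

After first scattering:
λ₁ = 21.0 + 4.7904 = 25.7904 pm

Second scattering at θ₂ = 35°:
Δλ₂ = λ_C(1 - cos(35°))
Δλ₂ = 2.4263 × 0.1808
Δλ₂ = 0.4388 pm

Final wavelength:
λ₂ = 25.7904 + 0.4388 = 26.2292 pm

Total shift: Δλ_total = 4.7904 + 0.4388 = 5.2292 pm

(Intermediate values are shown rounded; full precision is carried through to the final answer.)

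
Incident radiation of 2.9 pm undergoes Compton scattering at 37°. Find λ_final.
3.3886 pm

Using the Compton scattering formula:
λ' = λ + Δλ = λ + λ_C(1 - cos θ)

Given:
- Initial wavelength λ = 2.9 pm
- Scattering angle θ = 37°
- Compton wavelength λ_C ≈ 2.4263 pm

Calculate the shift:
Δλ = 2.4263 × (1 - cos(37°))
Δλ = 2.4263 × 0.2014
Δλ = 0.4886 pm

Final wavelength:
λ' = 2.9 + 0.4886 = 3.3886 pm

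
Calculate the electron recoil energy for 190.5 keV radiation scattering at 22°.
5.0346 keV

By energy conservation: K_e = E_initial - E_final

First find the scattered photon energy:
Initial wavelength: λ = hc/E = 6.5084 pm
Compton shift: Δλ = λ_C(1 - cos(22°)) = 0.1767 pm
Final wavelength: λ' = 6.5084 + 0.1767 = 6.6850 pm
Final photon energy: E' = hc/λ' = 185.4654 keV

Electron kinetic energy:
K_e = E - E' = 190.5000 - 185.4654 = 5.0346 keV

(Intermediate values are shown rounded; full precision is carried through to the final answer.)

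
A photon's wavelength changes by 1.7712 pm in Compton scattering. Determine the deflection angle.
74.34°

From the Compton formula Δλ = λ_C(1 - cos θ), we can solve for θ:

cos θ = 1 - Δλ/λ_C

Given:
- Δλ = 1.7712 pm
- λ_C = h/(m_e·c) ≈ 2.42631024 pm

cos θ = 1 - 1.7712/2.42631024
cos θ = 1 - 0.729997
cos θ = 0.270003

θ = arccos(0.270003)
θ = 74.34°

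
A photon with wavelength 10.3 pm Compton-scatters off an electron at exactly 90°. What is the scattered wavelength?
12.7263 pm

Using the Compton formula: λ' = λ + λ_C(1 − cos θ)

For θ = 90°, cos θ = 0 (exact) = 0.0000, so:
1 − cos 90° = 1 − (0) = 1.0000

Δλ = λ_C × 1.0000 = 2.4263 × 1.0000 = 2.4263 pm

λ' = 10.3 + 2.4263 = 12.7263 pm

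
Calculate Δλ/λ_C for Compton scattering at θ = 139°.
1.7547 λ_C

The Compton shift formula is:
Δλ = λ_C(1 - cos θ)

Dividing both sides by λ_C:
Δλ/λ_C = 1 - cos θ

For θ = 139°:
Δλ/λ_C = 1 - cos(139°)
Δλ/λ_C = 1 - -0.7547
Δλ/λ_C = 1.7547

This means the shift is 1.7547 × λ_C = 4.2575 pm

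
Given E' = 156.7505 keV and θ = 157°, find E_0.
381.5002 keV

Convert final energy to wavelength (hc ≈ 1239.842 keV·pm):
λ' = hc/E' = 1239.842 / 156.7505 = 7.9097 pm

Calculate the Compton shift:
Δλ = λ_C(1 - cos(157°))
Δλ = 2.4263 × (1 - cos(157°))
Δλ = 4.6597 pm

Initial wavelength:
λ = λ' - Δλ = 7.9097 - 4.6597 = 3.2499 pm

Initial energy:
E = hc/λ = 1239.842 / 3.2499 = 381.5002 keV

(Intermediate values are shown rounded; full precision is carried through to the final answer.)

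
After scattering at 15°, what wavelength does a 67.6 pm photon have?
67.6827 pm

Using the Compton scattering formula:
λ' = λ + Δλ = λ + λ_C(1 - cos θ)

Given:
- Initial wavelength λ = 67.6 pm
- Scattering angle θ = 15°
- Compton wavelength λ_C ≈ 2.4263 pm

Calculate the shift:
Δλ = 2.4263 × (1 - cos(15°))
Δλ = 2.4263 × 0.0341
Δλ = 0.0827 pm

Final wavelength:
λ' = 67.6 + 0.0827 = 67.6827 pm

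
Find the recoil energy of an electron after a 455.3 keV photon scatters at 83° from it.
199.8599 keV

By energy conservation: K_e = E_initial - E_final

First find the scattered photon energy:
Initial wavelength: λ = hc/E = 2.7231 pm
Compton shift: Δλ = λ_C(1 - cos(83°)) = 2.1306 pm
Final wavelength: λ' = 2.7231 + 2.1306 = 4.8537 pm
Final photon energy: E' = hc/λ' = 255.4401 keV

Electron kinetic energy:
K_e = E - E' = 455.3000 - 255.4401 = 199.8599 keV

(Intermediate values are shown rounded; full precision is carried through to the final answer.)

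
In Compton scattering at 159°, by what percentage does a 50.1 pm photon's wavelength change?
9.3642%

Calculate the Compton shift:
Δλ = λ_C(1 - cos(159°))
Δλ = 2.4263 × (1 - cos(159°))
Δλ = 2.4263 × 1.9336
Δλ = 4.6915 pm

Percentage change:
(Δλ/λ₀) × 100 = (4.6915/50.1) × 100
= 9.3642%

(Intermediate values are shown rounded; full precision is carried through to the final answer.)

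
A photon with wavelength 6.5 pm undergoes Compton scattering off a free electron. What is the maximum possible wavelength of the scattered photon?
11.3526 pm (at θ = 180°)

The Compton shift is Δλ = λ_C(1 − cos θ).

Since cos θ ranges from −1 to 1, the factor (1 − cos θ) ranges from 0 to 2; the maximum shift occurs at θ = 180° (backscattering):
Δλ_max = 2λ_C = 2 × 2.4263 pm = 4.8526 pm

Maximum scattered wavelength:
λ'_max = λ₀ + Δλ_max = 6.5 + 4.8526 = 11.3526 pm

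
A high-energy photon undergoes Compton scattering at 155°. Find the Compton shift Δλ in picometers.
4.6253 pm

Using the Compton scattering formula:
Δλ = λ_C(1 - cos θ)

where λ_C = h/(m_e·c) ≈ 2.4263 pm is the Compton wavelength of an electron.

For θ = 155°:
cos(155°) = -0.9063
1 - cos(155°) = 1.9063

Δλ = 2.4263 × 1.9063
Δλ = 4.6253 pm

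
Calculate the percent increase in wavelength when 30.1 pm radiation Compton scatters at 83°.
7.0785%

Calculate the Compton shift:
Δλ = λ_C(1 - cos(83°))
Δλ = 2.4263 × (1 - cos(83°))
Δλ = 2.4263 × 0.8781
Δλ = 2.1306 pm

Percentage change:
(Δλ/λ₀) × 100 = (2.1306/30.1) × 100
= 7.0785%

(Intermediate values are shown rounded; full precision is carried through to the final answer.)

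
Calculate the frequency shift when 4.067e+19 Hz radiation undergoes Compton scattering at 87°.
9.670e+18 Hz (decrease)

Convert frequency to wavelength (c = 299792458 m/s):
λ₀ = c/f₀ = 299792458/4.067e+19 = 7.3713415e-12 m = 7.3713 pm

Calculate Compton shift:
Δλ = λ_C(1 - cos(87°)) = 2.2993 pm

Final wavelength:
λ' = λ₀ + Δλ = 7.3713 + 2.2993 = 9.6707 pm

Final frequency:
f' = c/λ' = 299792458/9.6706684e-12 = 3.1000180e+19 Hz

Frequency shift (decrease):
Δf = f₀ - f' = 4.067e+19 - 3.1000180e+19 = 9.670e+18 Hz

(Intermediate values are shown rounded; full precision is carried through to the final answer.)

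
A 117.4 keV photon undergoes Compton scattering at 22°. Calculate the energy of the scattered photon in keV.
115.4683 keV

First convert energy to wavelength:
λ = hc/E, with hc ≈ 1239.842 keV·pm (i.e. 1239.842 eV·nm)

For E = 117.4 keV = 117400 eV:
λ = 1239.842 keV·pm / 117.4 keV
λ = 10.5608 pm

Calculate the Compton shift:
Δλ = λ_C(1 - cos(22°)) = 2.4263 × 0.0728
Δλ = 0.1767 pm

Final wavelength:
λ' = 10.5608 + 0.1767 = 10.7375 pm

Final energy:
E' = hc/λ' = 1239.842 / 10.7375 = 115.4683 keV

(Intermediate values are shown rounded; full precision is carried through to the final answer.)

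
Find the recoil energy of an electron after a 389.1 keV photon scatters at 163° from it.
232.8116 keV

By energy conservation: K_e = E_initial - E_final

First find the scattered photon energy:
Initial wavelength: λ = hc/E = 3.1864 pm
Compton shift: Δλ = λ_C(1 - cos(163°)) = 4.7466 pm
Final wavelength: λ' = 3.1864 + 4.7466 = 7.9330 pm
Final photon energy: E' = hc/λ' = 156.2884 keV

Electron kinetic energy:
K_e = E - E' = 389.1000 - 156.2884 = 232.8116 keV

(Intermediate values are shown rounded; full precision is carried through to the final answer.)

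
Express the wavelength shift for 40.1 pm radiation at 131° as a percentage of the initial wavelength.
10.0202%

Calculate the Compton shift:
Δλ = λ_C(1 - cos(131°))
Δλ = 2.4263 × (1 - cos(131°))
Δλ = 2.4263 × 1.6561
Δλ = 4.0181 pm

Percentage change:
(Δλ/λ₀) × 100 = (4.0181/40.1) × 100
= 10.0202%

(Intermediate values are shown rounded; full precision is carried through to the final answer.)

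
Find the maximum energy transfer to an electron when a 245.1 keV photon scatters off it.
120.0041 keV

Maximum energy transfer occurs at θ = 180° (backscattering).

Initial photon: E₀ = 245.1 keV → λ₀ = 5.0585 pm

Maximum Compton shift (at 180°):
Δλ_max = 2λ_C = 2 × 2.4263 = 4.8526 pm

Final wavelength:
λ' = 5.0585 + 4.8526 = 9.9111 pm

Minimum photon energy (maximum energy to electron):
E'_min = hc/λ' = 125.0959 keV

Maximum electron kinetic energy:
K_max = E₀ - E'_min = 245.1000 - 125.0959 = 120.0041 keV

(Intermediate values are shown rounded; full precision is carried through to the final answer.)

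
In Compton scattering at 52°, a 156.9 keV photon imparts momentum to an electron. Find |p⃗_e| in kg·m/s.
7.0089e-23 kg·m/s

The electron is initially at rest, so by conservation of momentum:
p⃗_e = p⃗₀ − p⃗'  (incident photon momentum minus scattered photon momentum)

Photon momentum magnitudes (p = h/λ = E/c):
λ₀ = hc/E₀ = 7.9021 pm → p₀ = h/λ₀ = 8.3852e-23 kg·m/s
Δλ = λ_C(1 − cos 52°) = 0.9325 pm
λ' = 8.8346 pm → p' = h/λ' = 7.5001e-23 kg·m/s

The scattered photon makes angle θ = 52° with the incident direction, so by the law of cosines:
|p⃗_e|² = p₀² + p'² − 2p₀p'cos θ
|p⃗_e|² = (8.3852e-23)² + (7.5001e-23)² − 2·8.3852e-23·7.5001e-23·cos(52°)
|p⃗_e| = 7.0089e-23 kg·m/s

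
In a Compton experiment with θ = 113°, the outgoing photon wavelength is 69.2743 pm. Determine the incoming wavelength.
65.9000 pm

From λ' = λ + Δλ, we have λ = λ' - Δλ

First calculate the Compton shift:
Δλ = λ_C(1 - cos θ)
Δλ = 2.4263 × (1 - cos(113°))
Δλ = 2.4263 × 1.3907
Δλ = 3.3743 pm

Initial wavelength:
λ = λ' - Δλ
λ = 69.2743 - 3.3743
λ = 65.9000 pm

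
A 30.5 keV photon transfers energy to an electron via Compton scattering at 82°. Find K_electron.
1.4905 keV

By energy conservation: K_e = E_initial - E_final

First find the scattered photon energy:
Initial wavelength: λ = hc/E = 40.6506 pm
Compton shift: Δλ = λ_C(1 - cos(82°)) = 2.0886 pm
Final wavelength: λ' = 40.6506 + 2.0886 = 42.7392 pm
Final photon energy: E' = hc/λ' = 29.0095 keV

Electron kinetic energy:
K_e = E - E' = 30.5000 - 29.0095 = 1.4905 keV

(Intermediate values are shown rounded; full precision is carried through to the final answer.)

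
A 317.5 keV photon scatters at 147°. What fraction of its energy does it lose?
0.5332 (or 53.32%)

Calculate initial and final photon energies:

Initial: E₀ = 317.5 keV → λ₀ = 3.9050 pm
Compton shift: Δλ = 4.4612 pm
Final wavelength: λ' = 8.3662 pm
Final energy: E' = 148.1966 keV

Fractional energy loss:
(E₀ - E')/E₀ = (317.5000 - 148.1966)/317.5000
= 169.3034/317.5000
= 0.5332
= 53.32%

(Intermediate values are shown rounded; full precision is carried through to the final answer.)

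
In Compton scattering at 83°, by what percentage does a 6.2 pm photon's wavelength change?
34.3648%

Calculate the Compton shift:
Δλ = λ_C(1 - cos(83°))
Δλ = 2.4263 × (1 - cos(83°))
Δλ = 2.4263 × 0.8781
Δλ = 2.1306 pm

Percentage change:
(Δλ/λ₀) × 100 = (2.1306/6.2) × 100
= 34.3648%

(Intermediate values are shown rounded; full precision is carried through to the final answer.)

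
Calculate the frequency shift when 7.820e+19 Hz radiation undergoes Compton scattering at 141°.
4.140e+19 Hz (decrease)

Convert frequency to wavelength (c = 299792458 m/s):
λ₀ = c/f₀ = 299792458/7.820e+19 = 3.8336631e-12 m = 3.8337 pm

Calculate Compton shift:
Δλ = λ_C(1 - cos(141°)) = 4.3119 pm

Final wavelength:
λ' = λ₀ + Δλ = 3.8337 + 4.3119 = 8.1456 pm

Final frequency:
f' = c/λ' = 299792458/8.1455706e-12 = 3.6804353e+19 Hz

Frequency shift (decrease):
Δf = f₀ - f' = 7.820e+19 - 3.6804353e+19 = 4.140e+19 Hz

(Intermediate values are shown rounded; full precision is carried through to the final answer.)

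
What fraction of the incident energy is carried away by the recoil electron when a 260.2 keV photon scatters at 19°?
0.0270 (or 2.70%)

Calculate initial and final photon energies:

Initial: E₀ = 260.2 keV → λ₀ = 4.7650 pm
Compton shift: Δλ = 0.1322 pm
Final wavelength: λ' = 4.8971 pm
Final energy: E' = 253.1764 keV

Fractional energy loss:
(E₀ - E')/E₀ = (260.2000 - 253.1764)/260.2000
= 7.0236/260.2000
= 0.0270
= 2.70%

(Intermediate values are shown rounded; full precision is carried through to the final answer.)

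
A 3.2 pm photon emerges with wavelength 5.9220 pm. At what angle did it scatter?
97.00°

First find the wavelength shift:
Δλ = λ' - λ = 5.9220 - 3.2 = 2.7220 pm

Using Δλ = λ_C(1 - cos θ), with λ_C = h/(m_e·c) ≈ 2.42631024 pm:
cos θ = 1 - Δλ/λ_C
cos θ = 1 - 2.7220/2.42631024
cos θ = -0.121868

θ = arccos(-0.121868)
θ = 97.00°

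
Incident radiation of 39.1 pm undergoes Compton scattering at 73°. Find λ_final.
40.8169 pm

Using the Compton scattering formula:
λ' = λ + Δλ = λ + λ_C(1 - cos θ)

Given:
- Initial wavelength λ = 39.1 pm
- Scattering angle θ = 73°
- Compton wavelength λ_C ≈ 2.4263 pm

Calculate the shift:
Δλ = 2.4263 × (1 - cos(73°))
Δλ = 2.4263 × 0.7076
Δλ = 1.7169 pm

Final wavelength:
λ' = 39.1 + 1.7169 = 40.8169 pm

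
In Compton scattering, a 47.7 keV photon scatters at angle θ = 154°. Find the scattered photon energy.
40.5183 keV

First convert energy to wavelength:
λ = hc/E, with hc ≈ 1239.842 keV·pm (i.e. 1239.842 eV·nm)

For E = 47.7 keV = 47700 eV:
λ = 1239.842 keV·pm / 47.7 keV
λ = 25.9925 pm

Calculate the Compton shift:
Δλ = λ_C(1 - cos(154°)) = 2.4263 × 1.8988
Δλ = 4.6071 pm

Final wavelength:
λ' = 25.9925 + 4.6071 = 30.5996 pm

Final energy:
E' = hc/λ' = 1239.842 / 30.5996 = 40.5183 keV

(Intermediate values are shown rounded; full precision is carried through to the final answer.)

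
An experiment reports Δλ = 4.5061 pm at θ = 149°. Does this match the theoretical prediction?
Yes, consistent

Calculate the expected shift for θ = 149°:

Δλ_expected = λ_C(1 - cos(149°))
Δλ_expected = 2.4263 × (1 - cos(149°))
Δλ_expected = 2.4263 × 1.8572
Δλ_expected = 4.5061 pm

Given shift: 4.5061 pm
Expected shift: 4.5061 pm
Difference: 0.0000 pm

The values match. This is consistent with Compton scattering at the stated angle.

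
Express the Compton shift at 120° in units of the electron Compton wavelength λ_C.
1.5000 λ_C

The Compton shift formula is:
Δλ = λ_C(1 - cos θ)

Dividing both sides by λ_C:
Δλ/λ_C = 1 - cos θ

For θ = 120°:
Δλ/λ_C = 1 - cos(120°)
Δλ/λ_C = 1 - -0.5000
Δλ/λ_C = 1.5000

This means the shift is 1.5000 × λ_C = 3.6395 pm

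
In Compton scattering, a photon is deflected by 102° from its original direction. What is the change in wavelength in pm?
2.9308 pm

Using the Compton scattering formula:
Δλ = λ_C(1 - cos θ)

where λ_C = h/(m_e·c) ≈ 2.4263 pm is the Compton wavelength of an electron.

For θ = 102°:
cos(102°) = -0.2079
1 - cos(102°) = 1.2079

Δλ = 2.4263 × 1.2079
Δλ = 2.9308 pm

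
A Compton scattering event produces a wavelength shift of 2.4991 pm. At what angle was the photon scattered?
91.72°

From the Compton formula Δλ = λ_C(1 - cos θ), we can solve for θ:

cos θ = 1 - Δλ/λ_C

Given:
- Δλ = 2.4991 pm
- λ_C = h/(m_e·c) ≈ 2.42631024 pm

cos θ = 1 - 2.4991/2.42631024
cos θ = 1 - 1.030000
cos θ = -0.030000

θ = arccos(-0.030000)
θ = 91.72°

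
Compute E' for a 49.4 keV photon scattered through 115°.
43.4275 keV

First convert energy to wavelength:
λ = hc/E, with hc ≈ 1239.842 keV·pm (i.e. 1239.842 eV·nm)

For E = 49.4 keV = 49400 eV:
λ = 1239.842 keV·pm / 49.4 keV
λ = 25.0980 pm

Calculate the Compton shift:
Δλ = λ_C(1 - cos(115°)) = 2.4263 × 1.4226
Δλ = 3.4517 pm

Final wavelength:
λ' = 25.0980 + 3.4517 = 28.5497 pm

Final energy:
E' = hc/λ' = 1239.842 / 28.5497 = 43.4275 keV

(Intermediate values are shown rounded; full precision is carried through to the final answer.)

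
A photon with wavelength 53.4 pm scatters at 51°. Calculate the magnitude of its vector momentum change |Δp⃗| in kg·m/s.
1.0597e-23 kg·m/s

Photon momentum magnitude is p = h/λ.

Initial momentum:
p₀ = h/λ = 6.6261e-34/5.3400e-11 = 1.2408e-23 kg·m/s

After scattering:
λ' = λ + Δλ = 53.4 + 0.8994 = 54.2994 pm
p' = h/λ' = 6.6261e-34/5.4299e-11 = 1.2203e-23 kg·m/s

Momentum is a vector; the scattered photon's direction makes angle θ = 51° with the incident direction. The magnitude of the vector change Δp⃗ = p⃗₀ − p⃗' is found from the law of cosines:
|Δp⃗|² = p₀² + p'² − 2p₀p'cos θ
|Δp⃗|² = (1.2408e-23)² + (1.2203e-23)² − 2·1.2408e-23·1.2203e-23·cos(51°)
|Δp⃗| = 1.0597e-23 kg·m/s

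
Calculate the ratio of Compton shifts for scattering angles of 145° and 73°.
145° produces the larger shift by a factor of 2.571

Calculate both shifts using Δλ = λ_C(1 - cos θ):

For θ₁ = 73°:
Δλ₁ = 2.4263 × (1 - cos(73°))
Δλ₁ = 2.4263 × 0.7076
Δλ₁ = 1.7169 pm

For θ₂ = 145°:
Δλ₂ = 2.4263 × (1 - cos(145°))
Δλ₂ = 2.4263 × 1.8192
Δλ₂ = 4.4138 pm

The 145° angle produces the larger shift.
Ratio: 4.4138/1.7169 = 2.571

(Intermediate values are shown rounded; full precision is carried through to the final answer.)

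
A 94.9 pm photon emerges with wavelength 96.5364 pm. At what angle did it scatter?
71.00°

First find the wavelength shift:
Δλ = λ' - λ = 96.5364 - 94.9 = 1.6364 pm

Using Δλ = λ_C(1 - cos θ), with λ_C = h/(m_e·c) ≈ 2.42631024 pm:
cos θ = 1 - Δλ/λ_C
cos θ = 1 - 1.6364/2.42631024
cos θ = 0.325560

θ = arccos(0.325560)
θ = 71.00°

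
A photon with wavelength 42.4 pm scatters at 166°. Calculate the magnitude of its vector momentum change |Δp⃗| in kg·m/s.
2.9451e-23 kg·m/s

Photon momentum magnitude is p = h/λ.

Initial momentum:
p₀ = h/λ = 6.6261e-34/4.2400e-11 = 1.5628e-23 kg·m/s

After scattering:
λ' = λ + Δλ = 42.4 + 4.7805 = 47.1805 pm
p' = h/λ' = 6.6261e-34/4.7181e-11 = 1.4044e-23 kg·m/s

Momentum is a vector; the scattered photon's direction makes angle θ = 166° with the incident direction. The magnitude of the vector change Δp⃗ = p⃗₀ − p⃗' is found from the law of cosines:
|Δp⃗|² = p₀² + p'² − 2p₀p'cos θ
|Δp⃗|² = (1.5628e-23)² + (1.4044e-23)² − 2·1.5628e-23·1.4044e-23·cos(166°)
|Δp⃗| = 2.9451e-23 kg·m/s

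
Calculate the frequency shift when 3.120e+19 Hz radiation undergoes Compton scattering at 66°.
4.065e+18 Hz (decrease)

Convert frequency to wavelength (c = 299792458 m/s):
λ₀ = c/f₀ = 299792458/3.120e+19 = 9.6087326e-12 m = 9.6087 pm

Calculate Compton shift:
Δλ = λ_C(1 - cos(66°)) = 1.4394 pm

Final wavelength:
λ' = λ₀ + Δλ = 9.6087 + 1.4394 = 11.0482 pm

Final frequency:
f' = c/λ' = 299792458/1.1048174e-11 = 2.7135024e+19 Hz

Frequency shift (decrease):
Δf = f₀ - f' = 3.120e+19 - 2.7135024e+19 = 4.065e+18 Hz

(Intermediate values are shown rounded; full precision is carried through to the final answer.)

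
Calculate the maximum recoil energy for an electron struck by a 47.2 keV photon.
7.3599 keV

Maximum energy transfer occurs at θ = 180° (backscattering).

Initial photon: E₀ = 47.2 keV → λ₀ = 26.2678 pm

Maximum Compton shift (at 180°):
Δλ_max = 2λ_C = 2 × 2.4263 = 4.8526 pm

Final wavelength:
λ' = 26.2678 + 4.8526 = 31.1205 pm

Minimum photon energy (maximum energy to electron):
E'_min = hc/λ' = 39.8401 keV

Maximum electron kinetic energy:
K_max = E₀ - E'_min = 47.2000 - 39.8401 = 7.3599 keV

(Intermediate values are shown rounded; full precision is carried through to the final answer.)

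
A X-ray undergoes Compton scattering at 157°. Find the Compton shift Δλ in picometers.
4.6597 pm

Using the Compton scattering formula:
Δλ = λ_C(1 - cos θ)

where λ_C = h/(m_e·c) ≈ 2.4263 pm is the Compton wavelength of an electron.

For θ = 157°:
cos(157°) = -0.9205
1 - cos(157°) = 1.9205

Δλ = 2.4263 × 1.9205
Δλ = 4.6597 pm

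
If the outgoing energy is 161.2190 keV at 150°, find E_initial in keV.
391.9997 keV

Convert final energy to wavelength (hc ≈ 1239.842 keV·pm):
λ' = hc/E' = 1239.842 / 161.2190 = 7.6904 pm

Calculate the Compton shift:
Δλ = λ_C(1 - cos(150°))
Δλ = 2.4263 × (1 - cos(150°))
Δλ = 4.5276 pm

Initial wavelength:
λ = λ' - Δλ = 7.6904 - 4.5276 = 3.1629 pm

Initial energy:
E = hc/λ = 1239.842 / 3.1629 = 391.9997 keV

(Intermediate values are shown rounded; full precision is carried through to the final answer.)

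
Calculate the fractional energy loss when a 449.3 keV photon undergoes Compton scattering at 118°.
0.5637 (or 56.37%)

Calculate initial and final photon energies:

Initial: E₀ = 449.3 keV → λ₀ = 2.7595 pm
Compton shift: Δλ = 3.5654 pm
Final wavelength: λ' = 6.3249 pm
Final energy: E' = 196.0258 keV

Fractional energy loss:
(E₀ - E')/E₀ = (449.3000 - 196.0258)/449.3000
= 253.2742/449.3000
= 0.5637
= 56.37%

(Intermediate values are shown rounded; full precision is carried through to the final answer.)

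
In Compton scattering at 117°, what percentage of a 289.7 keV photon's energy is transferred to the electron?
0.4518 (or 45.18%)

Calculate initial and final photon energies:

Initial: E₀ = 289.7 keV → λ₀ = 4.2797 pm
Compton shift: Δλ = 3.5278 pm
Final wavelength: λ' = 7.8076 pm
Final energy: E' = 158.7999 keV

Fractional energy loss:
(E₀ - E')/E₀ = (289.7000 - 158.7999)/289.7000
= 130.9001/289.7000
= 0.4518
= 45.18%

(Intermediate values are shown rounded; full precision is carried through to the final answer.)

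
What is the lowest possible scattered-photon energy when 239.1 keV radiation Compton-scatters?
123.5139 keV (at θ = 180°)

The scattered photon has minimum energy when its wavelength is maximum, i.e., when the Compton shift Δλ = λ_C(1 − cos θ) is maximum. This occurs at θ = 180° (backscattering), giving Δλ_max = 2λ_C = 4.8526 pm.

Initial wavelength: λ₀ = hc/E₀ = 5.1855 pm
Maximum final wavelength: λ'_max = λ₀ + 2λ_C = 5.1855 + 4.8526 = 10.0381 pm
Minimum final energy: E'_min = hc/λ'_max = 123.5139 keV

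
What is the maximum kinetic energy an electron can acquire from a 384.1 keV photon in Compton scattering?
230.6644 keV

Maximum energy transfer occurs at θ = 180° (backscattering).

Initial photon: E₀ = 384.1 keV → λ₀ = 3.2279 pm

Maximum Compton shift (at 180°):
Δλ_max = 2λ_C = 2 × 2.4263 = 4.8526 pm

Final wavelength:
λ' = 3.2279 + 4.8526 = 8.0805 pm

Minimum photon energy (maximum energy to electron):
E'_min = hc/λ' = 153.4356 keV

Maximum electron kinetic energy:
K_max = E₀ - E'_min = 384.1000 - 153.4356 = 230.6644 keV

(Intermediate values are shown rounded; full precision is carried through to the final answer.)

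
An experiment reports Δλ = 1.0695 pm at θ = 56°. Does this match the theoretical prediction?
Yes, consistent

Calculate the expected shift for θ = 56°:

Δλ_expected = λ_C(1 - cos(56°))
Δλ_expected = 2.4263 × (1 - cos(56°))
Δλ_expected = 2.4263 × 0.4408
Δλ_expected = 1.0695 pm

Given shift: 1.0695 pm
Expected shift: 1.0695 pm
Difference: 0.0000 pm

The values match. This is consistent with Compton scattering at the stated angle.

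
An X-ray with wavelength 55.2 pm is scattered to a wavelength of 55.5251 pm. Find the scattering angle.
30.00°

First find the wavelength shift:
Δλ = λ' - λ = 55.5251 - 55.2 = 0.3251 pm

Using Δλ = λ_C(1 - cos θ), with λ_C = h/(m_e·c) ≈ 2.42631024 pm:
cos θ = 1 - Δλ/λ_C
cos θ = 1 - 0.3251/2.42631024
cos θ = 0.866011

θ = arccos(0.866011)
θ = 30.00°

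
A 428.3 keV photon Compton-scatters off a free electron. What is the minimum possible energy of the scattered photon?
160.0329 keV (at θ = 180°)

The scattered photon has minimum energy when its wavelength is maximum, i.e., when the Compton shift Δλ = λ_C(1 − cos θ) is maximum. This occurs at θ = 180° (backscattering), giving Δλ_max = 2λ_C = 4.8526 pm.

Initial wavelength: λ₀ = hc/E₀ = 2.8948 pm
Maximum final wavelength: λ'_max = λ₀ + 2λ_C = 2.8948 + 4.8526 = 7.7474 pm
Minimum final energy: E'_min = hc/λ'_max = 160.0329 keV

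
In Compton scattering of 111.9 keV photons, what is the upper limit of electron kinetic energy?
34.0817 keV

Maximum energy transfer occurs at θ = 180° (backscattering).

Initial photon: E₀ = 111.9 keV → λ₀ = 11.0799 pm

Maximum Compton shift (at 180°):
Δλ_max = 2λ_C = 2 × 2.4263 = 4.8526 pm

Final wavelength:
λ' = 11.0799 + 4.8526 = 15.9325 pm

Minimum photon energy (maximum energy to electron):
E'_min = hc/λ' = 77.8183 keV

Maximum electron kinetic energy:
K_max = E₀ - E'_min = 111.9000 - 77.8183 = 34.0817 keV

(Intermediate values are shown rounded; full precision is carried through to the final answer.)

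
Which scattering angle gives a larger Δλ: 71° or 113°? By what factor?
113° produces the larger shift by a factor of 2.062

Calculate both shifts using Δλ = λ_C(1 - cos θ):

For θ₁ = 71°:
Δλ₁ = 2.4263 × (1 - cos(71°))
Δλ₁ = 2.4263 × 0.6744
Δλ₁ = 1.6364 pm

For θ₂ = 113°:
Δλ₂ = 2.4263 × (1 - cos(113°))
Δλ₂ = 2.4263 × 1.3907
Δλ₂ = 3.3743 pm

The 113° angle produces the larger shift.
Ratio: 3.3743/1.6364 = 2.062

(Intermediate values are shown rounded; full precision is carried through to the final answer.)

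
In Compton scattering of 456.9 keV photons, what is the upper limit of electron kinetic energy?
293.0345 keV

Maximum energy transfer occurs at θ = 180° (backscattering).

Initial photon: E₀ = 456.9 keV → λ₀ = 2.7136 pm

Maximum Compton shift (at 180°):
Δλ_max = 2λ_C = 2 × 2.4263 = 4.8526 pm

Final wavelength:
λ' = 2.7136 + 4.8526 = 7.5662 pm

Minimum photon energy (maximum energy to electron):
E'_min = hc/λ' = 163.8655 keV

Maximum electron kinetic energy:
K_max = E₀ - E'_min = 456.9000 - 163.8655 = 293.0345 keV

(Intermediate values are shown rounded; full precision is carried through to the final answer.)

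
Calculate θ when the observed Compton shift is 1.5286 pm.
68.29°

From the Compton formula Δλ = λ_C(1 - cos θ), we can solve for θ:

cos θ = 1 - Δλ/λ_C

Given:
- Δλ = 1.5286 pm
- λ_C = h/(m_e·c) ≈ 2.42631024 pm

cos θ = 1 - 1.5286/2.42631024
cos θ = 1 - 0.630010
cos θ = 0.369990

θ = arccos(0.369990)
θ = 68.29°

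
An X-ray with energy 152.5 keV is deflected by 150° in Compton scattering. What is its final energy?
97.9518 keV

First convert energy to wavelength:
λ = hc/E, with hc ≈ 1239.842 keV·pm (i.e. 1239.842 eV·nm)

For E = 152.5 keV = 152500 eV:
λ = 1239.842 keV·pm / 152.5 keV
λ = 8.1301 pm

Calculate the Compton shift:
Δλ = λ_C(1 - cos(150°)) = 2.4263 × 1.8660
Δλ = 4.5276 pm

Final wavelength:
λ' = 8.1301 + 4.5276 = 12.6577 pm

Final energy:
E' = hc/λ' = 1239.842 / 12.6577 = 97.9518 keV

(Intermediate values are shown rounded; full precision is carried through to the final answer.)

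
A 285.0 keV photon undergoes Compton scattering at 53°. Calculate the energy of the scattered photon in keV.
233.2089 keV

First convert energy to wavelength:
λ = hc/E, with hc ≈ 1239.842 keV·pm (i.e. 1239.842 eV·nm)

For E = 285.0 keV = 285000 eV:
λ = 1239.842 keV·pm / 285.0 keV
λ = 4.3503 pm

Calculate the Compton shift:
Δλ = λ_C(1 - cos(53°)) = 2.4263 × 0.3982
Δλ = 0.9661 pm

Final wavelength:
λ' = 4.3503 + 0.9661 = 5.3164 pm

Final energy:
E' = hc/λ' = 1239.842 / 5.3164 = 233.2089 keV

(Intermediate values are shown rounded; full precision is carried through to the final answer.)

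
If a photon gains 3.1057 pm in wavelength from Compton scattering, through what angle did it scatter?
106.26°

From the Compton formula Δλ = λ_C(1 - cos θ), we can solve for θ:

cos θ = 1 - Δλ/λ_C

Given:
- Δλ = 3.1057 pm
- λ_C = h/(m_e·c) ≈ 2.42631024 pm

cos θ = 1 - 3.1057/2.42631024
cos θ = 1 - 1.280009
cos θ = -0.280009

θ = arccos(-0.280009)
θ = 106.26°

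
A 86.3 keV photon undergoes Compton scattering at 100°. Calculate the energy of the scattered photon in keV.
72.0240 keV

First convert energy to wavelength:
λ = hc/E, with hc ≈ 1239.842 keV·pm (i.e. 1239.842 eV·nm)

For E = 86.3 keV = 86300 eV:
λ = 1239.842 keV·pm / 86.3 keV
λ = 14.3667 pm

Calculate the Compton shift:
Δλ = λ_C(1 - cos(100°)) = 2.4263 × 1.1736
Δλ = 2.8476 pm

Final wavelength:
λ' = 14.3667 + 2.8476 = 17.2143 pm

Final energy:
E' = hc/λ' = 1239.842 / 17.2143 = 72.0240 keV

(Intermediate values are shown rounded; full precision is carried through to the final answer.)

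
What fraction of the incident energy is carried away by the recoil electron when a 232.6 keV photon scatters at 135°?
0.4373 (or 43.73%)

Calculate initial and final photon energies:

Initial: E₀ = 232.6 keV → λ₀ = 5.3304 pm
Compton shift: Δλ = 4.1420 pm
Final wavelength: λ' = 9.4723 pm
Final energy: E' = 130.8909 keV

Fractional energy loss:
(E₀ - E')/E₀ = (232.6000 - 130.8909)/232.6000
= 101.7091/232.6000
= 0.4373
= 43.73%

(Intermediate values are shown rounded; full precision is carried through to the final answer.)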